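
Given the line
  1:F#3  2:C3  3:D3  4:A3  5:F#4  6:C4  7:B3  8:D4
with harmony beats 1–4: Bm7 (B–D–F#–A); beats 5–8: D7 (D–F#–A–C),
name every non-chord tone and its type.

The harmony at that moment is B minor seventh chord (B, D, F#, A); C3 is not a chord tone.
It is approached by leap down from F#3 and left by step up to D3.
Leap in, step out — an appoggiatura.
The harmony at that moment is D dominant seventh chord (D, F#, A, C); B3 is not a chord tone.
It is approached by step down from C4 and left by leap up to D4.
Step in, leap out — an escape tone.

C3 (beat 2) — appoggiatura; B3 (beat 7) — escape tone.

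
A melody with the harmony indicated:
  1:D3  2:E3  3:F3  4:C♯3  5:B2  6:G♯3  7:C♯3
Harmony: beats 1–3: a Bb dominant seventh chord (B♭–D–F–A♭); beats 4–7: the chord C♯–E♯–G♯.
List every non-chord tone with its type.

E3 (beat 2) — passing tone; B2 (beat 5) — escape tone.

The harmony at that moment is B♭ dominant seventh chord (B♭, D, F, A♭); E3 is not a chord tone.
It is approached by step up from D3 and left by step up to F3.
Step in, step out in the same direction — a passing tone.
The harmony at that moment is C♯ major triad (C♯, E♯, G♯); B2 is not a chord tone.
It is approached by step down from C♯3 and left by leap up to G♯3.
Step in, leap out — an escape tone.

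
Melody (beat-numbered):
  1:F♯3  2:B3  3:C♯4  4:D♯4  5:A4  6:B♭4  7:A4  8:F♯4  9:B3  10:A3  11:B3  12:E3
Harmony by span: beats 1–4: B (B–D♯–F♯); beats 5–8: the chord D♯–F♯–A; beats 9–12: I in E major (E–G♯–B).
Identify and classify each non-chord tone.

C♯4 (beat 3) — passing tone; B♭4 (beat 6) — neighbor tone; A3 (beat 10) — neighbor tone.

The harmony at that moment is B major triad (B, D♯, F♯); C♯4 is not a chord tone.
It is approached by step up from B3 and left by step up to D♯4.
Step in, step out in the same direction — a passing tone.
The harmony at that moment is D♯ diminished triad (D♯, F♯, A); B♭4 is not a chord tone.
It is approached by step up from A4 and left by step down to A4.
Step away and step back to the same note — a neighbor tone (upper neighbor).
The harmony at that moment is E major triad (E, G♯, B); A3 is not a chord tone.
It is approached by step down from B3 and left by step up to B3.
Step away and step back to the same note — a neighbor tone (lower neighbor).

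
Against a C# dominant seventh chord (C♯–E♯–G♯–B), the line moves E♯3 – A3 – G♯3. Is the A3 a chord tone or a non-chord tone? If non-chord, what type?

The harmony at that moment is C♯ dominant seventh chord (C♯, E♯, G♯, B); A3 is not a chord tone.
It is approached by leap up from E♯3 and left by step down to G♯3.
Leap in, step out — an appoggiatura.

Non-chord tone — an appoggiatura.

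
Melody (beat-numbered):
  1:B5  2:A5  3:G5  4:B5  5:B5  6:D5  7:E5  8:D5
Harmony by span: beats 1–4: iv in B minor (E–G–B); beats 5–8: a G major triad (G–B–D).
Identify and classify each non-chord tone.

The harmony at that moment is E minor triad (E, G, B); A5 is not a chord tone.
It is approached by step down from B5 and left by step down to G5.
Step in, step out in the same direction — a passing tone.
The harmony at that moment is G major triad (G, B, D); E5 is not a chord tone.
It is approached by step up from D5 and left by step down to D5.
Step away and step back to the same note — a neighbor tone (upper neighbor).

A5 (beat 2) — passing tone; E5 (beat 7) — neighbor tone.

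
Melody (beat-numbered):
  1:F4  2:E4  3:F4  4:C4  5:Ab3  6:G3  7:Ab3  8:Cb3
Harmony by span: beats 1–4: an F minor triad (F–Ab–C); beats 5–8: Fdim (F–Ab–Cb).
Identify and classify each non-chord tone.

E4 (beat 2) — neighbor tone; G3 (beat 6) — neighbor tone.

The harmony at that moment is F minor triad (F, Ab, C); E4 is not a chord tone.
It is approached by step down from F4 and left by step up to F4.
Step away and step back to the same note — a neighbor tone (lower neighbor).
The harmony at that moment is F diminished triad (F, Ab, Cb); G3 is not a chord tone.
It is approached by step down from Ab3 and left by step up to Ab3.
Step away and step back to the same note — a neighbor tone (lower neighbor).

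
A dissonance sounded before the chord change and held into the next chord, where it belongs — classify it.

Approach: ahead of the chord change (typically by step), so it is dissonant against the current harmony. Departure: none — the same pitch is restated or held and is a chord tone of the new harmony.
Dissonant first, consonant once the harmony catches up: the note simply arrives early — an anticipation. (The reverse timing, consonant first and dissonant after the change, would be a suspension or retardation.)

Anticipation.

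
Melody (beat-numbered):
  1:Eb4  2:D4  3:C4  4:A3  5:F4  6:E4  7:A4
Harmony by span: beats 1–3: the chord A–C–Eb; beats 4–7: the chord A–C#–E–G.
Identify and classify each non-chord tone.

The harmony at that moment is A diminished triad (A, C, Eb); D4 is not a chord tone.
It is approached by step down from Eb4 and left by step down to C4.
Step in, step out in the same direction — a passing tone.
The harmony at that moment is A dominant seventh chord (A, C#, E, G); F4 is not a chord tone.
It is approached by leap up from A3 and left by step down to E4.
Leap in, step out — an appoggiatura.

D4 (beat 2) — passing tone; F4 (beat 5) — appoggiatura.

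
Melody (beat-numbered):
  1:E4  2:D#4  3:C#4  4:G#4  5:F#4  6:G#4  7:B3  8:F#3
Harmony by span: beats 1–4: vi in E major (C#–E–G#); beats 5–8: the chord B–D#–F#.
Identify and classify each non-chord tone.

D#4 (beat 2) — passing tone; G#4 (beat 6) — escape tone.

The harmony at that moment is C# minor triad (C#, E, G#); D#4 is not a chord tone.
It is approached by step down from E4 and left by step down to C#4.
Step in, step out in the same direction — a passing tone.
The harmony at that moment is B major triad (B, D#, F#); G#4 is not a chord tone.
It is approached by step up from F#4 and left by leap down to B3.
Step in, leap out — an escape tone.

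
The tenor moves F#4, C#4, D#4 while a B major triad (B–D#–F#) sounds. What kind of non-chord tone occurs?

The harmony at that moment is B major triad (B, D#, F#); C#4 is not a chord tone.
It is approached by leap down from F#4 and left by step up to D#4.
Leap in, step out — an appoggiatura.

C#4 is an appoggiatura.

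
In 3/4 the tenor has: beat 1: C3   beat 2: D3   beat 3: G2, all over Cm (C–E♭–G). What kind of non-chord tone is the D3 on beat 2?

The harmony at that moment is C minor triad (C, E♭, G); D3 is not a chord tone.
It is approached by step up from C3 and left by leap down to G2.
Step in, leap out, on a weak beat — an escape tone.

Escape tone.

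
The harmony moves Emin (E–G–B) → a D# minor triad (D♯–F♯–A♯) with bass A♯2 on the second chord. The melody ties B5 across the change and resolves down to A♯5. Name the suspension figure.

At the second chord the bass is A♯2. The suspended B5 lies a ninth above the bass; after resolving down by step to A♯5, the interval above the bass becomes an octave.
Suspension figures are named by those two intervals: 9–8.

9–8 suspension.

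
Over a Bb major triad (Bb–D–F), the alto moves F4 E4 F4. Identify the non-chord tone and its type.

E4 is a neighbor tone.

The harmony at that moment is Bb major triad (Bb, D, F); E4 is not a chord tone.
It is approached by step down from F4 and left by step up to F4.
Step away and step back to the same note — a neighbor tone (lower neighbor).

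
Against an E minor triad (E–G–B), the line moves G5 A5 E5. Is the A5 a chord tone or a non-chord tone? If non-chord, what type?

Non-chord tone — an escape tone.

The harmony at that moment is E minor triad (E, G, B); A5 is not a chord tone.
It is approached by step up from G5 and left by leap down to E5.
Step in, leap out — an escape tone.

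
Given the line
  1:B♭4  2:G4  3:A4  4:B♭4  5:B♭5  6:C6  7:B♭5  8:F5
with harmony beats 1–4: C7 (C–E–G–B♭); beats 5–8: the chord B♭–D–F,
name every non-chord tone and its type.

A4 (beat 3) — passing tone; C6 (beat 6) — neighbor tone.

The harmony at that moment is C dominant seventh chord (C, E, G, B♭); A4 is not a chord tone.
It is approached by step up from G4 and left by step up to B♭4.
Step in, step out in the same direction — a passing tone.
The harmony at that moment is B♭ major triad (B♭, D, F); C6 is not a chord tone.
It is approached by step up from B♭5 and left by step down to B♭5.
Step away and step back to the same note — a neighbor tone (upper neighbor).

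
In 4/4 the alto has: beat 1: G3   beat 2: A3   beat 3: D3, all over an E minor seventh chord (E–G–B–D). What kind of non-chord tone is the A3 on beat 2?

The harmony at that moment is E minor seventh chord (E, G, B, D); A3 is not a chord tone.
It is approached by step up from G3 and left by leap down to D3.
Step in, leap out, on a weak beat — an escape tone.

Escape tone.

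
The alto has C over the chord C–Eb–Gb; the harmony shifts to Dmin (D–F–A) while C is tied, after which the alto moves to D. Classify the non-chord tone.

C is a retardation.

The harmony at that moment is D minor triad (D, F, A); C is not a chord tone.
It is held over (the same pitch as the preceding C) and left by step up to D.
Held over from the previous chord and resolving up by step — a retardation.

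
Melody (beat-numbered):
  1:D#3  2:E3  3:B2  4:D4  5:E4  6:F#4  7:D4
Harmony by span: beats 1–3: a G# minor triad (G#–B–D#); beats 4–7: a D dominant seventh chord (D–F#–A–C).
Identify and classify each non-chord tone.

The harmony at that moment is G# minor triad (G#, B, D#); E3 is not a chord tone.
It is approached by step up from D#3 and left by leap down to B2.
Step in, leap out — an escape tone.
The harmony at that moment is D dominant seventh chord (D, F#, A, C); E4 is not a chord tone.
It is approached by step up from D4 and left by step up to F#4.
Step in, step out in the same direction — a passing tone.

E3 (beat 2) — escape tone; E4 (beat 5) — passing tone.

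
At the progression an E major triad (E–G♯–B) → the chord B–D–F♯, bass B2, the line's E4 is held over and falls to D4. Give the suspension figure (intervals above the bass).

4–3 suspension.

At the second chord the bass is B2. The suspended E4 lies a fourth above the bass; after resolving down by step to D4, the interval above the bass becomes a third.
Suspension figures are named by those two intervals: 4–3.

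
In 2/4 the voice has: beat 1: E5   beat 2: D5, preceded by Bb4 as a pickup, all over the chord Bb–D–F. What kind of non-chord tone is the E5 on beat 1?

Appoggiatura.

The harmony at that moment is Bb major triad (Bb, D, F); E5 is not a chord tone.
It is approached by leap up from Bb4 and left by step down to D5.
Leap in, step out, metrically accented — an appoggiatura.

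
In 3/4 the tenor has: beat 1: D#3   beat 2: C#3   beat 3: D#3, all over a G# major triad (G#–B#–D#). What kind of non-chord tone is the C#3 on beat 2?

Lower neighbor tone.

The harmony at that moment is G# major triad (G#, B#, D#); C#3 is not a chord tone.
It is approached by step down from D#3 and left by step up to D#3.
Step away and step back to the same note — a neighbor tone (lower neighbor).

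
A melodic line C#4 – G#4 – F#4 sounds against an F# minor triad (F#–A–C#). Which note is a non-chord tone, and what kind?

The harmony at that moment is F# minor triad (F#, A, C#); G#4 is not a chord tone.
It is approached by leap up from C#4 and left by step down to F#4.
Leap in, step out — an appoggiatura.

G#4 is an appoggiatura.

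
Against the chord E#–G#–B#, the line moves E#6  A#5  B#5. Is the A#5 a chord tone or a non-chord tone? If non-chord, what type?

The harmony at that moment is E# minor triad (E#, G#, B#); A#5 is not a chord tone.
It is approached by leap down from E#6 and left by step up to B#5.
Leap in, step out — an appoggiatura.

Non-chord tone — an appoggiatura.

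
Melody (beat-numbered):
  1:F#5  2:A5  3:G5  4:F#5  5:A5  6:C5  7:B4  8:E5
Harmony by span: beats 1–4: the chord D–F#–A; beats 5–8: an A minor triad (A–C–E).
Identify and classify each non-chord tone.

The harmony at that moment is D major triad (D, F#, A); G5 is not a chord tone.
It is approached by step down from A5 and left by step down to F#5.
Step in, step out in the same direction — a passing tone.
The harmony at that moment is A minor triad (A, C, E); B4 is not a chord tone.
It is approached by step down from C5 and left by leap up to E5.
Step in, leap out — an escape tone.

G5 (beat 3) — passing tone; B4 (beat 7) — escape tone.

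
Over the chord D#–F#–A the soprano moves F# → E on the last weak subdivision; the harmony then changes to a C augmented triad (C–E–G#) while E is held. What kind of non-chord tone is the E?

E is an anticipation.

The harmony at that moment is D# diminished triad (D#, F#, A); E is not a chord tone.
It is approached by step down from F# and then sustained as the same pitch into the next harmony.
Arriving early and becoming a chord tone when the harmony changes — an anticipation.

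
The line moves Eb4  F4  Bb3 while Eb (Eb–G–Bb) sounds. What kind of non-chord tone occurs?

The harmony at that moment is Eb major triad (Eb, G, Bb); F4 is not a chord tone.
It is approached by step up from Eb4 and left by leap down to Bb3.
Step in, leap out — an escape tone.

F4 is an escape tone.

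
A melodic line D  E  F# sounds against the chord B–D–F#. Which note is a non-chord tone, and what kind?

The harmony at that moment is B minor triad (B, D, F#); E is not a chord tone.
It is approached by step up from D and left by step up to F#.
Step in, step out in the same direction — a passing tone.

E is a passing tone.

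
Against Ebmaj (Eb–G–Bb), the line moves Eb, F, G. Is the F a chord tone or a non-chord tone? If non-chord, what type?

Non-chord tone — a passing tone.

The harmony at that moment is Eb major triad (Eb, G, Bb); F is not a chord tone.
It is approached by step up from Eb and left by step up to G.
Step in, step out in the same direction — a passing tone.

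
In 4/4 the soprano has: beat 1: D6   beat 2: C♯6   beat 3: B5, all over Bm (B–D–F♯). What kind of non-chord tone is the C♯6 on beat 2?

The harmony at that moment is B minor triad (B, D, F♯); C♯6 is not a chord tone.
It is approached by step down from D6 and left by step down to B5.
Step in, step out in the same direction — a passing tone.

Passing tone.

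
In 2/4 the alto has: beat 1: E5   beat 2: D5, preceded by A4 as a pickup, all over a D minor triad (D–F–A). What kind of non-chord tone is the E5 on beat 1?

The harmony at that moment is D minor triad (D, F, A); E5 is not a chord tone.
It is approached by leap up from A4 and left by step down to D5.
Leap in, step out, metrically accented — an appoggiatura.

Appoggiatura.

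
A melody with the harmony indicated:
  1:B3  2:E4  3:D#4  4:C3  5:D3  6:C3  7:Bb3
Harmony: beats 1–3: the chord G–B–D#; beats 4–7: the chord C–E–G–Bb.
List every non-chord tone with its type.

The harmony at that moment is G augmented triad (G, B, D#); E4 is not a chord tone.
It is approached by leap up from B3 and left by step down to D#4.
Leap in, step out — an appoggiatura.
The harmony at that moment is C dominant seventh chord (C, E, G, Bb); D3 is not a chord tone.
It is approached by step up from C3 and left by step down to C3.
Step away and step back to the same note — a neighbor tone (upper neighbor).

E4 (beat 2) — appoggiatura; D3 (beat 5) — neighbor tone.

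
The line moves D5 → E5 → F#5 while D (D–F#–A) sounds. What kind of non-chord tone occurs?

E5 is a passing tone.

The harmony at that moment is D major triad (D, F#, A); E5 is not a chord tone.
It is approached by step up from D5 and left by step up to F#5.
Step in, step out in the same direction — a passing tone.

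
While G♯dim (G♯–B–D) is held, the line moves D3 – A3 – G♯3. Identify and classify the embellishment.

The harmony at that moment is G♯ diminished triad (G♯, B, D); A3 is not a chord tone.
It is approached by leap up from D3 and left by step down to G♯3.
Leap in, step out — an appoggiatura.

A3 is an appoggiatura.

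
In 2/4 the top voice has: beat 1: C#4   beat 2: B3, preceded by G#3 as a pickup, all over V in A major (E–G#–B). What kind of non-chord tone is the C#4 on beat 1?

Appoggiatura.

The harmony at that moment is E major triad (E, G#, B); C#4 is not a chord tone.
It is approached by leap up from G#3 and left by step down to B3.
Leap in, step out, metrically accented — an appoggiatura.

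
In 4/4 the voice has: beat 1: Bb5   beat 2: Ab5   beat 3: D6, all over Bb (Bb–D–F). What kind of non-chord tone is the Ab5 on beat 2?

Escape tone.

The harmony at that moment is Bb major triad (Bb, D, F); Ab5 is not a chord tone.
It is approached by step down from Bb5 and left by leap up to D6.
Step in, leap out, on a weak beat — an escape tone.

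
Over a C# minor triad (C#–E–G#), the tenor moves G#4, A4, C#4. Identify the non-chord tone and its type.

The harmony at that moment is C# minor triad (C#, E, G#); A4 is not a chord tone.
It is approached by step up from G#4 and left by leap down to C#4.
Step in, leap out — an escape tone.

A4 is an escape tone.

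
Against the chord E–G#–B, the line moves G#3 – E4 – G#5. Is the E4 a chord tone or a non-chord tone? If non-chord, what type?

Chord tone (the root of E major triad).

E major triad contains E, G#, B; E is the root, so it is a chord tone.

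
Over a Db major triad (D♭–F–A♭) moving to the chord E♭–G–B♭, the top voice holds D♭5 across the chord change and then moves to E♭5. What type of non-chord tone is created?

D♭5 is a retardation.

The harmony at that moment is E♭ major triad (E♭, G, B♭); D♭5 is not a chord tone.
It is held over (the same pitch as the preceding D♭5) and left by step up to E♭5.
Held over from the previous chord and resolving up by step — a retardation.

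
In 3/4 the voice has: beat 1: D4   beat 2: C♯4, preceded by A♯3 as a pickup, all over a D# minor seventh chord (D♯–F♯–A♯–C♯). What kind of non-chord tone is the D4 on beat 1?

Appoggiatura.

The harmony at that moment is D♯ minor seventh chord (D♯, F♯, A♯, C♯); D4 is not a chord tone.
It is approached by leap up from A♯3 and left by step down to C♯4.
Leap in, step out, metrically accented — an appoggiatura.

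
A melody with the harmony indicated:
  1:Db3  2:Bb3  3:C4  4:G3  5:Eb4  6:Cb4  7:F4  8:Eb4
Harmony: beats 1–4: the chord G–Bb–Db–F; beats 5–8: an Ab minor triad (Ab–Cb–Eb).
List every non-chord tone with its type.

C4 (beat 3) — escape tone; F4 (beat 7) — appoggiatura.

The harmony at that moment is G half-diminished seventh chord (G, Bb, Db, F); C4 is not a chord tone.
It is approached by step up from Bb3 and left by leap down to G3.
Step in, leap out — an escape tone.
The harmony at that moment is Ab minor triad (Ab, Cb, Eb); F4 is not a chord tone.
It is approached by leap up from Cb4 and left by step down to Eb4.
Leap in, step out — an appoggiatura.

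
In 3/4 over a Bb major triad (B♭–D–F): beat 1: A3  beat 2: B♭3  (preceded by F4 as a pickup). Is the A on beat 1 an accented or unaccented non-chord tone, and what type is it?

Accented appoggiatura.

The harmony at that moment is B♭ major triad (B♭, D, F); A3 is not a chord tone.
It is approached by leap down from F4 and left by step up to B♭3.
Leap in, step out — an appoggiatura.
It falls on the downbeat, so it is accented.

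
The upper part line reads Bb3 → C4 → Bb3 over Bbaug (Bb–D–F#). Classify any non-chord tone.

The harmony at that moment is Bb augmented triad (Bb, D, F#); C4 is not a chord tone.
It is approached by step up from Bb3 and left by step down to Bb3.
Step away and step back to the same note — a neighbor tone (upper neighbor).

C4 is a neighbor tone.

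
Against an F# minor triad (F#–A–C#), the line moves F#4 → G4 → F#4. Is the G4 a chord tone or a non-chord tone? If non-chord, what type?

Non-chord tone — a neighbor tone.

The harmony at that moment is F# minor triad (F#, A, C#); G4 is not a chord tone.
It is approached by step up from F#4 and left by step down to F#4.
Step away and step back to the same note — a neighbor tone (upper neighbor).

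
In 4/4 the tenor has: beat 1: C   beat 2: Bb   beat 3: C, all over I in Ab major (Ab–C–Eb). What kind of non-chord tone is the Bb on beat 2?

The harmony at that moment is Ab major triad (Ab, C, Eb); Bb is not a chord tone.
It is approached by step down from C and left by step up to C.
Step away and step back to the same note — a neighbor tone (lower neighbor).

Lower neighbor tone.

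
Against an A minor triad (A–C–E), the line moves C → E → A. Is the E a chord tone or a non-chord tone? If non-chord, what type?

Chord tone (the fifth of A minor triad).

A minor triad contains A, C, E; E is the fifth, so it is a chord tone.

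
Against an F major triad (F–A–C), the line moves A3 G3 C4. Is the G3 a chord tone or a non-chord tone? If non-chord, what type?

The harmony at that moment is F major triad (F, A, C); G3 is not a chord tone.
It is approached by step down from A3 and left by leap up to C4.
Step in, leap out — an escape tone.

Non-chord tone — an escape tone.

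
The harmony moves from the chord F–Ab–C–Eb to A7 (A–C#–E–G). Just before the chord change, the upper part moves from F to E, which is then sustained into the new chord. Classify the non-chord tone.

E is an anticipation.

The harmony at that moment is F minor seventh chord (F, Ab, C, Eb); E is not a chord tone.
It is approached by step down from F and then sustained as the same pitch into the next harmony.
Arriving early and becoming a chord tone when the harmony changes — an anticipation.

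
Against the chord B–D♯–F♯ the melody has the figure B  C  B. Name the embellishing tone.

The harmony at that moment is B major triad (B, D♯, F♯); C is not a chord tone.
It is approached by step up from B and left by step down to B.
Step away and step back to the same note — a neighbor tone (upper neighbor).

C is a neighbor tone.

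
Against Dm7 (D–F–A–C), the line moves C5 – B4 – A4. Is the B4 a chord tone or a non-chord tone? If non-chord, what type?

Non-chord tone — a passing tone.

The harmony at that moment is D minor seventh chord (D, F, A, C); B4 is not a chord tone.
It is approached by step down from C5 and left by step down to A4.
Step in, step out in the same direction — a passing tone.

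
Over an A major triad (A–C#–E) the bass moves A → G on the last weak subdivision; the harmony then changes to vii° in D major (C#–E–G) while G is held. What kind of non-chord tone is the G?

G is an anticipation.

The harmony at that moment is A major triad (A, C#, E); G is not a chord tone.
It is approached by step down from A and then sustained as the same pitch into the next harmony.
Arriving early and becoming a chord tone when the harmony changes — an anticipation.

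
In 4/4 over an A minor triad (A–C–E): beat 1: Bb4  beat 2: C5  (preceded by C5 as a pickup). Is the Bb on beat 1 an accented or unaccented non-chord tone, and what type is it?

Accented neighbor tone.

The harmony at that moment is A minor triad (A, C, E); Bb4 is not a chord tone.
It is approached by step down from C5 and left by step up to C5.
Step away and step back to the same note — a neighbor tone (lower neighbor).
It falls on the downbeat, so it is accented.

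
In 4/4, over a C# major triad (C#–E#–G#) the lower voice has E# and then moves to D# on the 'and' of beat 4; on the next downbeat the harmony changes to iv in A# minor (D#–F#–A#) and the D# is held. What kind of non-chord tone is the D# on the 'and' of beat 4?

The harmony at that moment is C# major triad (C#, E#, G#); D# is not a chord tone.
It is approached by step down from E# and then sustained as the same pitch into the next harmony.
Arriving early and becoming a chord tone when the harmony changes — an anticipation.

Anticipation.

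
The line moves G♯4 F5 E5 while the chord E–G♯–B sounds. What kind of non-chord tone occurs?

The harmony at that moment is E major triad (E, G♯, B); F5 is not a chord tone.
It is approached by leap up from G♯4 and left by step down to E5.
Leap in, step out — an appoggiatura.

F5 is an appoggiatura.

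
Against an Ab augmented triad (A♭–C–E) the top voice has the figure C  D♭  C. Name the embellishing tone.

D♭ is a neighbor tone.

The harmony at that moment is A♭ augmented triad (A♭, C, E); D♭ is not a chord tone.
It is approached by step up from C and left by step down to C.
Step away and step back to the same note — a neighbor tone (upper neighbor).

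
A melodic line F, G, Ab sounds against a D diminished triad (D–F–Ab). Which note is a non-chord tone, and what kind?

The harmony at that moment is D diminished triad (D, F, Ab); G is not a chord tone.
It is approached by step up from F and left by step up to Ab.
Step in, step out in the same direction — a passing tone.

G is a passing tone.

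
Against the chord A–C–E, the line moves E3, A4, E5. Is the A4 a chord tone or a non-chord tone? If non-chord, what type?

A minor triad contains A, C, E; A is the root, so it is a chord tone.

Chord tone (the root of A minor triad).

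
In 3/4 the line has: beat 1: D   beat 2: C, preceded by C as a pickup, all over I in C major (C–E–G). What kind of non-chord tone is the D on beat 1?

The harmony at that moment is C major triad (C, E, G); D is not a chord tone.
It is approached by step up from C and left by step down to C.
Step away and step back to the same note — a neighbor tone (upper neighbor).

Upper neighbor tone.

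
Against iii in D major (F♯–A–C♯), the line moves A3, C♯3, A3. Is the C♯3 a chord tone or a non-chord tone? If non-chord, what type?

Chord tone (the fifth of F# minor triad).

F# minor triad contains F♯, A, C♯; C♯ is the fifth, so it is a chord tone.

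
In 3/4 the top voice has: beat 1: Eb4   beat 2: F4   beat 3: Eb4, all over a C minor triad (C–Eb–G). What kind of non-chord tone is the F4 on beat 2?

The harmony at that moment is C minor triad (C, Eb, G); F4 is not a chord tone.
It is approached by step up from Eb4 and left by step down to Eb4.
Step away and step back to the same note — a neighbor tone (upper neighbor).

Upper neighbor tone.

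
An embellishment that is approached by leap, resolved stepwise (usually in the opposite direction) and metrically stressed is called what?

Appoggiatura.

Approach: by leap. Departure: by step. Metric position: strong.
Leap in, step out, in a metrically strong position — an appoggiatura. (It is the mirror image of the escape tone, which steps in and leaps out from a weak position.)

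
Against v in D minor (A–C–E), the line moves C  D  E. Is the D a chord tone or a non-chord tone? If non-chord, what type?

The harmony at that moment is A minor triad (A, C, E); D is not a chord tone.
It is approached by step up from C and left by step up to E.
Step in, step out in the same direction — a passing tone.

Non-chord tone — a passing tone.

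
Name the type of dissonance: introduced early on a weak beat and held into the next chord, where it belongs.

Approach: ahead of the chord change (typically by step), so it is dissonant against the current harmony. Departure: none — the same pitch is restated or held and is a chord tone of the new harmony.
Dissonant first, consonant once the harmony catches up: the note simply arrives early — an anticipation. (The reverse timing, consonant first and dissonant after the change, would be a suspension or retardation.)

Anticipation.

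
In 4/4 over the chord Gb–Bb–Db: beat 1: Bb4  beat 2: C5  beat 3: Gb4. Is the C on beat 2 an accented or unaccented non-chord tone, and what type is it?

Unaccented escape tone.

The harmony at that moment is Gb major triad (Gb, Bb, Db); C5 is not a chord tone.
It is approached by step up from Bb4 and left by leap down to Gb4.
Step in, leap out — an escape tone.
It falls on a weak beat, so it is unaccented.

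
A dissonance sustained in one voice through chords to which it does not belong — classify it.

Pedal tone.

Approach: none. Departure: none — a single pitch is sustained while the chords change around it, passing through harmonies that do not contain it.
No melodic motion at all; the dissonance is created entirely by the moving harmonies against the stationary note — a pedal tone (pedal point).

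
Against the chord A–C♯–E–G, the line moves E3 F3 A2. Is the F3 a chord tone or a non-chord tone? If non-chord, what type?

Non-chord tone — an escape tone.

The harmony at that moment is A dominant seventh chord (A, C♯, E, G); F3 is not a chord tone.
It is approached by step up from E3 and left by leap down to A2.
Step in, leap out — an escape tone.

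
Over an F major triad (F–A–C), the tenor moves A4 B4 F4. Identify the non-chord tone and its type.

B4 is an escape tone.

The harmony at that moment is F major triad (F, A, C); B4 is not a chord tone.
It is approached by step up from A4 and left by leap down to F4.
Step in, leap out — an escape tone.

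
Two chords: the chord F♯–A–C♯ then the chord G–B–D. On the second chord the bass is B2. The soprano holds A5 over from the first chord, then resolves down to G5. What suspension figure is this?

7–6 suspension.

At the second chord the bass is B2. The suspended A5 lies a seventh above the bass; after resolving down by step to G5, the interval above the bass becomes a sixth.
Suspension figures are named by those two intervals: 7–6.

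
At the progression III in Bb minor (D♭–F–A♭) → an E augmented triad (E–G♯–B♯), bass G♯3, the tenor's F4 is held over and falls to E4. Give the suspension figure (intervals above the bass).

7–6 suspension.

At the second chord the bass is G♯3. The suspended F4 lies a seventh above the bass; after resolving down by step to E4, the interval above the bass becomes a sixth.
Suspension figures are named by those two intervals: 7–6.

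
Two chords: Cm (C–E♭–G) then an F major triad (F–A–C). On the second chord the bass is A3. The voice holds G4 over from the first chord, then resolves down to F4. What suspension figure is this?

7–6 suspension.

At the second chord the bass is A3. The suspended G4 lies a seventh above the bass; after resolving down by step to F4, the interval above the bass becomes a sixth.
Suspension figures are named by those two intervals: 7–6.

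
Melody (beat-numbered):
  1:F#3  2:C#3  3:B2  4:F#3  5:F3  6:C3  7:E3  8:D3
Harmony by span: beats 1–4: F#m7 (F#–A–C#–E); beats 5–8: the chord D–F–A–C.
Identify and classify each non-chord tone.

B2 (beat 3) — escape tone; E3 (beat 7) — appoggiatura.

The harmony at that moment is F# minor seventh chord (F#, A, C#, E); B2 is not a chord tone.
It is approached by step down from C#3 and left by leap up to F#3.
Step in, leap out — an escape tone.
The harmony at that moment is D minor seventh chord (D, F, A, C); E3 is not a chord tone.
It is approached by leap up from C3 and left by step down to D3.
Leap in, step out — an appoggiatura.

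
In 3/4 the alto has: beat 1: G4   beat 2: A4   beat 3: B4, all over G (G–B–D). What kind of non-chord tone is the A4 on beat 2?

Passing tone.

The harmony at that moment is G major triad (G, B, D); A4 is not a chord tone.
It is approached by step up from G4 and left by step up to B4.
Step in, step out in the same direction — a passing tone.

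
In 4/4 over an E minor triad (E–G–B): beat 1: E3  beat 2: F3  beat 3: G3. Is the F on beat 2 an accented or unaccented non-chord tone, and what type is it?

The harmony at that moment is E minor triad (E, G, B); F3 is not a chord tone.
It is approached by step up from E3 and left by step up to G3.
Step in, step out in the same direction — a passing tone.
It falls on a weak beat, so it is unaccented.

Unaccented passing tone.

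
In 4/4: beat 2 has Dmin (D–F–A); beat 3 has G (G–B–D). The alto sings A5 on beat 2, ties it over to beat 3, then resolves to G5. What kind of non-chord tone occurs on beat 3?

The harmony at that moment is G major triad (G, B, D); A5 is not a chord tone.
It is held over (the same pitch as the preceding A5) and left by step down to G5.
Held over from the previous chord and resolving down by step — a suspension.

Suspension.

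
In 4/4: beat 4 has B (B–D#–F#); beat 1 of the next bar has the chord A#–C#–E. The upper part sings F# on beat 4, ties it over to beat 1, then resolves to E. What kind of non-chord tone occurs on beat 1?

The harmony at that moment is A# diminished triad (A#, C#, E); F# is not a chord tone.
It is held over (the same pitch as the preceding F#) and left by step down to E.
Held over from the previous chord and resolving down by step — a suspension.

Suspension.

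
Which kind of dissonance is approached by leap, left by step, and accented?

Appoggiatura.

Approach: by leap. Departure: by step. Metric position: strong.
Leap in, step out, in a metrically strong position — an appoggiatura. (It is the mirror image of the escape tone, which steps in and leaps out from a weak position.)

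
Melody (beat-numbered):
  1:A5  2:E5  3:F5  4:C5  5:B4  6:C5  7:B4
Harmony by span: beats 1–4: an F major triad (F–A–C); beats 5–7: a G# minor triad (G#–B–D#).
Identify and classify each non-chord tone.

E5 (beat 2) — appoggiatura; C5 (beat 6) — neighbor tone.

The harmony at that moment is F major triad (F, A, C); E5 is not a chord tone.
It is approached by leap down from A5 and left by step up to F5.
Leap in, step out — an appoggiatura.
The harmony at that moment is G# minor triad (G#, B, D#); C5 is not a chord tone.
It is approached by step up from B4 and left by step down to B4.
Step away and step back to the same note — a neighbor tone (upper neighbor).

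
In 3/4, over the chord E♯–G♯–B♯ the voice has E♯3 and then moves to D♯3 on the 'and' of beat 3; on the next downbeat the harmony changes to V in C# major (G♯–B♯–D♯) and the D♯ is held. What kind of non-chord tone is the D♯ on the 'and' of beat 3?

Anticipation.

The harmony at that moment is E♯ minor triad (E♯, G♯, B♯); D♯3 is not a chord tone.
It is approached by step down from E♯3 and then sustained as the same pitch into the next harmony.
Arriving early and becoming a chord tone when the harmony changes — an anticipation.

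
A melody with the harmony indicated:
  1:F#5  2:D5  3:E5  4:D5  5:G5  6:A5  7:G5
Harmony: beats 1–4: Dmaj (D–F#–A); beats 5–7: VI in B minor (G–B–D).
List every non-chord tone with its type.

The harmony at that moment is D major triad (D, F#, A); E5 is not a chord tone.
It is approached by step up from D5 and left by step down to D5.
Step away and step back to the same note — a neighbor tone (upper neighbor).
The harmony at that moment is G major triad (G, B, D); A5 is not a chord tone.
It is approached by step up from G5 and left by step down to G5.
Step away and step back to the same note — a neighbor tone (upper neighbor).

E5 (beat 3) — neighbor tone; A5 (beat 6) — neighbor tone.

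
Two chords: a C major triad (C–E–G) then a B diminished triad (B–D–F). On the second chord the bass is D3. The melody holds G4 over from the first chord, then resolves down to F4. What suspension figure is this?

4–3 suspension.

At the second chord the bass is D3. The suspended G4 lies a fourth above the bass; after resolving down by step to F4, the interval above the bass becomes a third.
Suspension figures are named by those two intervals: 4–3.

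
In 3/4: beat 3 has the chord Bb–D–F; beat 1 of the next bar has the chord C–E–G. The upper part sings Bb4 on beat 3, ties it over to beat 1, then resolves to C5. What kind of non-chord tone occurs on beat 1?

Retardation.

The harmony at that moment is C major triad (C, E, G); Bb4 is not a chord tone.
It is held over (the same pitch as the preceding Bb4) and left by step up to C5.
Held over from the previous chord and resolving up by step — a retardation.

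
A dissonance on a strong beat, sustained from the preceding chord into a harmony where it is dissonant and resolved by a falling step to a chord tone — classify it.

Suspension.

Approach: by preparation — the pitch is first a chord tone, then held (tied or repeated) while the harmony changes under it. Departure: down by step. Metric position: strong.
A prepared dissonance that resolves downward by step — a suspension. (The same figure resolving upward would be a retardation.)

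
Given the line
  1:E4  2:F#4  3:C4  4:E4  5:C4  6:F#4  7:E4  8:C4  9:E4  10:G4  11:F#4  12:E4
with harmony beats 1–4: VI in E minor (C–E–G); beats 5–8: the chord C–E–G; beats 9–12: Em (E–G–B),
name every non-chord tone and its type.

F#4 (beat 2) — escape tone; F#4 (beat 6) — appoggiatura; F#4 (beat 11) — passing tone.

The harmony at that moment is C major triad (C, E, G); F#4 is not a chord tone.
It is approached by step up from E4 and left by leap down to C4.
Step in, leap out — an escape tone.
The harmony at that moment is C major triad (C, E, G); F#4 is not a chord tone.
It is approached by leap up from C4 and left by step down to E4.
Leap in, step out — an appoggiatura.
The harmony at that moment is E minor triad (E, G, B); F#4 is not a chord tone.
It is approached by step down from G4 and left by step down to E4.
Step in, step out in the same direction — a passing tone.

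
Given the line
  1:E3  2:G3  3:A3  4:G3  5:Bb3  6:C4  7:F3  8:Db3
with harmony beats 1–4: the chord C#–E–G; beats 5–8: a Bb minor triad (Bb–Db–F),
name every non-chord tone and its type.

A3 (beat 3) — neighbor tone; C4 (beat 6) — escape tone.

The harmony at that moment is C# diminished triad (C#, E, G); A3 is not a chord tone.
It is approached by step up from G3 and left by step down to G3.
Step away and step back to the same note — a neighbor tone (upper neighbor).
The harmony at that moment is Bb minor triad (Bb, Db, F); C4 is not a chord tone.
It is approached by step up from Bb3 and left by leap down to F3.
Step in, leap out — an escape tone.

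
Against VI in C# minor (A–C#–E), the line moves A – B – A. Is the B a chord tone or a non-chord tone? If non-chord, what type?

The harmony at that moment is A major triad (A, C#, E); B is not a chord tone.
It is approached by step up from A and left by step down to A.
Step away and step back to the same note — a neighbor tone (upper neighbor).

Non-chord tone — a neighbor tone.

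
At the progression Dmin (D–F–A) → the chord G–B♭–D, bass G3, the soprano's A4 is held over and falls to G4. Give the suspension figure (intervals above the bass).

At the second chord the bass is G3. The suspended A4 lies a ninth above the bass; after resolving down by step to G4, the interval above the bass becomes an octave.
Suspension figures are named by those two intervals: 9–8.

9–8 suspension.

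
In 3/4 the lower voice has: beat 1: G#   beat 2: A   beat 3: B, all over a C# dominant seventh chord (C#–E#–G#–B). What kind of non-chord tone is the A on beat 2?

The harmony at that moment is C# dominant seventh chord (C#, E#, G#, B); A is not a chord tone.
It is approached by step up from G# and left by step up to B.
Step in, step out in the same direction — a passing tone.

Passing tone.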